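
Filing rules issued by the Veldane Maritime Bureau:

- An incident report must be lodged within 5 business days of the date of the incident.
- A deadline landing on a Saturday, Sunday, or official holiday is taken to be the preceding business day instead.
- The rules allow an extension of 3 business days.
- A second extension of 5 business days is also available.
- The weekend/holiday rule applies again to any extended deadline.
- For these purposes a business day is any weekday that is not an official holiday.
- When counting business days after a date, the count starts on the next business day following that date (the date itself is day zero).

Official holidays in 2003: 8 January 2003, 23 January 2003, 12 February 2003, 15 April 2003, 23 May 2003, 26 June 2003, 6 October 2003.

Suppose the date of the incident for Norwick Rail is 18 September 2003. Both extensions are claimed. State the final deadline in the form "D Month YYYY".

5 business days after 18 September 2003, excluding weekends and holidays, is 25 September 2003.
25 September 2003 falls on a Thursday, which is a business day, so no adjustment is needed.
The 3-business-day extension runs from 25 September 2003 to 30 September 2003.
30 September 2003 falls on a Tuesday, which is a business day, so no adjustment is needed.
The 5-business-day extension runs from 30 September 2003 to 8 October 2003.
Since 8 October 2003 is a Wednesday and not a holiday, the date is unchanged.
The final due date is 8 October 2003.

8 October 2003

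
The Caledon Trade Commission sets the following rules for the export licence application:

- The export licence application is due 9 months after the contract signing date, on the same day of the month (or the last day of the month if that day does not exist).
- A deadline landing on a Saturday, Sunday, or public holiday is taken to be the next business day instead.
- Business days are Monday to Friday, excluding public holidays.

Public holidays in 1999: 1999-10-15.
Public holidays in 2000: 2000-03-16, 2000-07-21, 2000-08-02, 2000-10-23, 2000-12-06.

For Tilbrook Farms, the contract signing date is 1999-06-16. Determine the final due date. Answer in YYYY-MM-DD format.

9 months from 1999-06-16 is 2000-03-16.
2000-03-16 falls on a listed holiday. Rolling to the next business day gives 2000-03-17, a Friday.
The final due date is 2000-03-17.

2000-03-17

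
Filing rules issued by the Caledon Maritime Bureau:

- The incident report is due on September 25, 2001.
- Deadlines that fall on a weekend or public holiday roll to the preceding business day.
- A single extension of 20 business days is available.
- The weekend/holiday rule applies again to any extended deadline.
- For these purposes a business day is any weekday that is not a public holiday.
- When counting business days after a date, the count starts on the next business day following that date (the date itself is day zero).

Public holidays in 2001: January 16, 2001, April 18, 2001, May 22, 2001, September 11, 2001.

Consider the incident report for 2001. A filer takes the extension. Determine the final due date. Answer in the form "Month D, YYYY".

Start from the fixed due date, September 25, 2001.
Since September 25, 2001 is a Tuesday and not a holiday, the date is unchanged.
Applying the 20-business-day extension: 20 business days after September 25, 2001 is October 23, 2001.
Since October 23, 2001 is a Tuesday and not a holiday, the date is unchanged.
So the filing is due October 23, 2001.

October 23, 2001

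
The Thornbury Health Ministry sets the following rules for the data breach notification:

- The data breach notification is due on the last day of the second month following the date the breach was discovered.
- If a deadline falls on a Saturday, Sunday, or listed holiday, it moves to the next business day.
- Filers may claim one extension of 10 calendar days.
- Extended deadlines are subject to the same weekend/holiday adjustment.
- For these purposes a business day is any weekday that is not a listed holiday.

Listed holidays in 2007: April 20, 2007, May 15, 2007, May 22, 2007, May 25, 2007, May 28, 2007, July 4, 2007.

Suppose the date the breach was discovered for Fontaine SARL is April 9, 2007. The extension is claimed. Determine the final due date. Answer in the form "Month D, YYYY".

July 12, 2007

2 months after April 9, 2007 is June 2007; that month ends on June 30, 2007.
June 30, 2007 is a Saturday; the next business day is July 2, 2007 (Monday).
The 10-calendar-day extension moves the deadline from July 2, 2007 to July 12, 2007.
Since July 12, 2007 is a Thursday and not a holiday, the date is unchanged.
Deadline: July 12, 2007.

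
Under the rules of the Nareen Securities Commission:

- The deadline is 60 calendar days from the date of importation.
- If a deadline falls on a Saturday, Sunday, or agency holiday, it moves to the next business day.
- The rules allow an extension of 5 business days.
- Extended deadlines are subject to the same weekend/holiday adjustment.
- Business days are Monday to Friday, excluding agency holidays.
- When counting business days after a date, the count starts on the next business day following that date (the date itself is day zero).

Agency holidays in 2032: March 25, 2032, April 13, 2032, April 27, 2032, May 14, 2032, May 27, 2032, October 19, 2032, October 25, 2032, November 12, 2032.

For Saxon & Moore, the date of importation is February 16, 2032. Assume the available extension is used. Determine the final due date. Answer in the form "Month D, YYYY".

April 23, 2032

Trigger date February 16, 2032 + 60 calendar days = April 16, 2032.
April 16, 2032 (Friday) is already a business day.
Counting 5 further business days from April 16, 2032 reaches April 23, 2032.
April 23, 2032 (Friday) is already a business day.
The final due date is April 23, 2032.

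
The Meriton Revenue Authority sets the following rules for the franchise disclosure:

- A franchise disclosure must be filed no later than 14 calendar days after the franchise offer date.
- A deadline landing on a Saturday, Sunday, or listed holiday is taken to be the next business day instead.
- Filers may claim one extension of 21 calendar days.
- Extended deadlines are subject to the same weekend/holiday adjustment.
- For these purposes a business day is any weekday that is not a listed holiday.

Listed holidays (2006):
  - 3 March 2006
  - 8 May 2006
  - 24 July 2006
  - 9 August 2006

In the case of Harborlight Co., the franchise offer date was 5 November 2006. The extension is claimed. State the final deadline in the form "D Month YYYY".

11 December 2006

Adding 14 calendar days to 5 November 2006 gives 19 November 2006.
19 November 2006 falls on a Sunday. Rolling to the next business day gives 20 November 2006, a Monday.
Applying the 21-calendar-day extension: 20 November 2006 + 21 days = 11 December 2006.
Since 11 December 2006 is a Monday and not a holiday, the date is unchanged.
So the filing is due 11 December 2006.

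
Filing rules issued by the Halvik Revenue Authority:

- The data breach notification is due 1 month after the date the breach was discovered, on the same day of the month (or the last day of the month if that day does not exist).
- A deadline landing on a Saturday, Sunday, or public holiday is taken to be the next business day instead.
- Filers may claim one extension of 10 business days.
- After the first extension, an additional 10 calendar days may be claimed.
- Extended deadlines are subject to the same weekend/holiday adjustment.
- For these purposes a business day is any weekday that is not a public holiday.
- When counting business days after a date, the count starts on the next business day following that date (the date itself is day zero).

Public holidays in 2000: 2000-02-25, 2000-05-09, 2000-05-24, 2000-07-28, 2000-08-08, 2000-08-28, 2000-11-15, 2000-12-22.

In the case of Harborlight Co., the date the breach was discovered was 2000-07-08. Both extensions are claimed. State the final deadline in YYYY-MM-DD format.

2000-09-04

Moving 1 month forward from 2000-07-08 on the corresponding day gives 2000-08-08.
2000-08-08 falls on a listed holiday. Rolling to the next business day gives 2000-08-09, a Wednesday.
Applying the 10-business-day extension: 10 business days after 2000-08-09 is 2000-08-23.
2000-08-23 (Wednesday) is already a business day.
Applying the 10-calendar-day extension: 2000-08-23 + 10 days = 2000-09-02.
Because 2000-09-02 is a Saturday, the deadline becomes 2000-09-04 (Monday).
Final deadline: 2000-09-04.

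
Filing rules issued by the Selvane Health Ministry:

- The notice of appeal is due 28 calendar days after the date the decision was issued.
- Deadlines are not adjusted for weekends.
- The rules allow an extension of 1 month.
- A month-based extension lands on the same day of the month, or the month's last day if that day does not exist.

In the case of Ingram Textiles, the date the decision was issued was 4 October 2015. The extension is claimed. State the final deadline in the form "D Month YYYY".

From 4 October 2015, 28 calendar days later is 1 November 2015.
No adjustment is made for weekends or holidays, so 1 November 2015 stands.
Add 1 month to 1 November 2015: 1 December 2015.
1 December 2015 falls on a Tuesday. The rules make no weekend/holiday allowance, so it remains 1 December 2015.
The final due date is 1 December 2015.

1 December 2015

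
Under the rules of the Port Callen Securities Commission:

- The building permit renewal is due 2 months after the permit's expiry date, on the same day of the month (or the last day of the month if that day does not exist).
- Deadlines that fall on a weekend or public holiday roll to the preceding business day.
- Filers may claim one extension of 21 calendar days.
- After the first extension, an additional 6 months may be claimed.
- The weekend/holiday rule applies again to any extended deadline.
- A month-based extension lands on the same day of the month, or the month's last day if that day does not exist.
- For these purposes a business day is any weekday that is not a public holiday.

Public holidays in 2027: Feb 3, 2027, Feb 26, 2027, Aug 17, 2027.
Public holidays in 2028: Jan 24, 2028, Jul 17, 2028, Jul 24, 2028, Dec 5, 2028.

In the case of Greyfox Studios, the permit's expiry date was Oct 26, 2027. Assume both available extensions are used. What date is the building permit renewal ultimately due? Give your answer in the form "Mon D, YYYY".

Jul 14, 2028

Moving 2 months forward from Oct 26, 2027 on the corresponding day gives Dec 26, 2027.
Because Dec 26, 2027 is a Sunday, the deadline becomes Dec 24, 2027 (Friday).
With the 21-day extension, Dec 24, 2027 becomes Jan 14, 2028.
Jan 14, 2028 falls on a Friday, which is a business day, so no adjustment is needed.
Applying the 6 months extension: 6 months after Jan 14, 2028 is Jul 14, 2028.
Jul 14, 2028 (Friday) is already a business day.
The final due date is Jul 14, 2028.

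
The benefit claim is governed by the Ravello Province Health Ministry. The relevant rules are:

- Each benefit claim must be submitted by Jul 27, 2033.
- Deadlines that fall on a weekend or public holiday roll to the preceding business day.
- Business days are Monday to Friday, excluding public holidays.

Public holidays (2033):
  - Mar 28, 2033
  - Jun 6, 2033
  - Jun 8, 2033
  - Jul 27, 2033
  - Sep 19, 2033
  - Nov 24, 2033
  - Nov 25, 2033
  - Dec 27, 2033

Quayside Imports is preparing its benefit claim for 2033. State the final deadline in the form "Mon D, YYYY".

Jul 26, 2033

The stated deadline is Jul 27, 2033.
Because Jul 27, 2033 is a listed holiday, the deadline becomes Jul 26, 2033 (Tuesday).
The final due date is Jul 26, 2033.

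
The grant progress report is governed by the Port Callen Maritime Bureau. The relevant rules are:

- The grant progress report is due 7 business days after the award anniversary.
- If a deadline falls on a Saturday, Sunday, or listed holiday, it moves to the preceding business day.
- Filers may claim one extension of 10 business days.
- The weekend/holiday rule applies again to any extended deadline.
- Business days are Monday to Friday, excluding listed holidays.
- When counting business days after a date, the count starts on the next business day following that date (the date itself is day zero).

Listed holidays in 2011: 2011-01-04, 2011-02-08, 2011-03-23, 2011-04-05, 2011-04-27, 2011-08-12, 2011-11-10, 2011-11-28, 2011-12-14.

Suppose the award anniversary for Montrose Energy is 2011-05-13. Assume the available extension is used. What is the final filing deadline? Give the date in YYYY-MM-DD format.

2011-06-07

Counting 7 business days after 2011-05-13 (skipping weekends and listed holidays) reaches 2011-05-24.
2011-05-24 is a Tuesday and not a listed holiday, so it stands.
The 10-business-day extension runs from 2011-05-24 to 2011-06-07.
2011-06-07 falls on a Tuesday, which is a business day, so no adjustment is needed.
Deadline: 2011-06-07.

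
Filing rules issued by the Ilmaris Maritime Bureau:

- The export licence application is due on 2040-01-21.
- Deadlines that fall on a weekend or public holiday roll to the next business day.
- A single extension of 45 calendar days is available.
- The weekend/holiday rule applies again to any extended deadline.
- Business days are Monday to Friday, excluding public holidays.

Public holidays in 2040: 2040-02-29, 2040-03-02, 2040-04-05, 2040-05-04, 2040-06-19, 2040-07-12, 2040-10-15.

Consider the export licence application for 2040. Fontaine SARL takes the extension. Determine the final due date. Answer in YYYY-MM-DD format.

2040-03-08

The stated deadline is 2040-01-21.
2040-01-21 is a Saturday; the next business day is 2040-01-23 (Monday).
With the 45-day extension, 2040-01-23 becomes 2040-03-08.
2040-03-08 is a Thursday and not a listed holiday, so it stands.
Final deadline: 2040-03-08.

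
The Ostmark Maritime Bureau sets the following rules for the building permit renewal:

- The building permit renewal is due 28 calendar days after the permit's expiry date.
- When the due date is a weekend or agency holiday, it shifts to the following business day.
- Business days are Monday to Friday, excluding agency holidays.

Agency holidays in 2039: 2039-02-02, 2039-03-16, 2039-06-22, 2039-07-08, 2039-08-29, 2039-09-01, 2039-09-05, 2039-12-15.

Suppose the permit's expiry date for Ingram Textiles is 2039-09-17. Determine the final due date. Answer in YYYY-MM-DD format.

Adding 28 calendar days to 2039-09-17 gives 2039-10-15.
2039-10-15 is a Saturday; the next business day is 2039-10-17 (Monday).
Deadline: 2039-10-17.

2039-10-17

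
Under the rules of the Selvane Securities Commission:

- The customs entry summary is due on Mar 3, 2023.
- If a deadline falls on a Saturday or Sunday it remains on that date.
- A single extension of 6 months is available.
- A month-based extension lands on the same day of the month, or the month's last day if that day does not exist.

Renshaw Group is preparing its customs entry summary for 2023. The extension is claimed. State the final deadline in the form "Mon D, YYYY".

Start from the fixed due date, Mar 3, 2023.
Mar 3, 2023 falls on a Friday. The rules make no weekend/holiday allowance, so it remains Mar 3, 2023.
Applying the 6 months extension: 6 months after Mar 3, 2023 is Sep 3, 2023.
No adjustment is made for weekends or holidays, so Sep 3, 2023 stands.
Final deadline: Sep 3, 2023.

Sep 3, 2023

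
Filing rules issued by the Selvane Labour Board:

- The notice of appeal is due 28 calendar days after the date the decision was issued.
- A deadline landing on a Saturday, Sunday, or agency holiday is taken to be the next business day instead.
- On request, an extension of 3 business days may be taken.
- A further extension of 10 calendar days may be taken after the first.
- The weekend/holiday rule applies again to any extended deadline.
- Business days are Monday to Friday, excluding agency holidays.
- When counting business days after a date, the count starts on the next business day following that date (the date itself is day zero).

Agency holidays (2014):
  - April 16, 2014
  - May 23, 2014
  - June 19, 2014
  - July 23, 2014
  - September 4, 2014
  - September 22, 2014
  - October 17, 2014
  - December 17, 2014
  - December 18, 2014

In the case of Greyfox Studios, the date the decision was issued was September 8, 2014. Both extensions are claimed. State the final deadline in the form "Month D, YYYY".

Trigger date September 8, 2014 + 28 calendar days = October 6, 2014.
October 6, 2014 is a Monday and not a listed holiday, so it stands.
Counting 3 further business days from October 6, 2014 reaches October 9, 2014.
October 9, 2014 is a Thursday and not a listed holiday, so it stands.
The 10-calendar-day extension moves the deadline from October 9, 2014 to October 19, 2014.
October 19, 2014 is a Sunday, so it moves to the next business day, October 20, 2014 (Monday).
Deadline: October 20, 2014.

October 20, 2014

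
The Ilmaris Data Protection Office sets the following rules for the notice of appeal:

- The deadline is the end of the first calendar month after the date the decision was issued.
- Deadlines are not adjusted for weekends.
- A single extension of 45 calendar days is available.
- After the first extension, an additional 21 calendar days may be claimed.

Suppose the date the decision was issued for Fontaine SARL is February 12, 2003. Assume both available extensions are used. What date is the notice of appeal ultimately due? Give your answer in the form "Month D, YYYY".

June 5, 2003

1 month after February 12, 2003 falls in March 2003; the last day of that month is March 31, 2003.
No adjustment is made for weekends or holidays, so March 31, 2003 stands.
The 45-calendar-day extension moves the deadline from March 31, 2003 to May 15, 2003.
No adjustment is made for weekends or holidays, so May 15, 2003 stands.
The 21-calendar-day extension moves the deadline from May 15, 2003 to June 5, 2003.
June 5, 2003 falls on a Thursday. The rules make no weekend/holiday allowance, so it remains June 5, 2003.
The final due date is June 5, 2003.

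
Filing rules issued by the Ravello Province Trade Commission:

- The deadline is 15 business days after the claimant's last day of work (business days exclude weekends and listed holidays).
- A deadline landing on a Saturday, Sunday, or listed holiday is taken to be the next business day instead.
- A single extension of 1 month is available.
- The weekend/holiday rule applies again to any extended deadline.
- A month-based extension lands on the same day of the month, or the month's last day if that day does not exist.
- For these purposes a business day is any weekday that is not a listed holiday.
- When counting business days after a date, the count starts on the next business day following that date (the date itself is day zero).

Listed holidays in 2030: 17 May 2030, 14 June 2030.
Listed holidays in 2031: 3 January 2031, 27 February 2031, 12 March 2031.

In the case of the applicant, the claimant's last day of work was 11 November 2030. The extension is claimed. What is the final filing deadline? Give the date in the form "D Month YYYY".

2 January 2031

15 business days after 11 November 2030, excluding weekends and holidays, is 2 December 2030.
2 December 2030 is a Monday and not a listed holiday, so it stands.
Add 1 month to 2 December 2030: 2 January 2031.
2 January 2031 (Thursday) is already a business day.
The final due date is 2 January 2031.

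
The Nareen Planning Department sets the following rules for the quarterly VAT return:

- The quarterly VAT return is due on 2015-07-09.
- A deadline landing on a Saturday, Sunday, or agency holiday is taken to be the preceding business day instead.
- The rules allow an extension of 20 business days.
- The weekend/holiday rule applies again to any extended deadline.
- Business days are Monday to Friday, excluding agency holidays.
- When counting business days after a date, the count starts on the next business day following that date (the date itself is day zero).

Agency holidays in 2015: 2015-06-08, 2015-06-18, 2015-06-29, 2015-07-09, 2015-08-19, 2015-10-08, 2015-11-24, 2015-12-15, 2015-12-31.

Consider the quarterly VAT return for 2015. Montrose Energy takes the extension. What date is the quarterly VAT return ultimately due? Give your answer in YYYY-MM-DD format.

2015-08-06

Start from the fixed due date, 2015-07-09.
2015-07-09 is a listed holiday; the preceding business day is 2015-07-08 (Wednesday).
The 20-business-day extension runs from 2015-07-08 to 2015-08-06.
2015-08-06 (Thursday) is already a business day.
Final deadline: 2015-08-06.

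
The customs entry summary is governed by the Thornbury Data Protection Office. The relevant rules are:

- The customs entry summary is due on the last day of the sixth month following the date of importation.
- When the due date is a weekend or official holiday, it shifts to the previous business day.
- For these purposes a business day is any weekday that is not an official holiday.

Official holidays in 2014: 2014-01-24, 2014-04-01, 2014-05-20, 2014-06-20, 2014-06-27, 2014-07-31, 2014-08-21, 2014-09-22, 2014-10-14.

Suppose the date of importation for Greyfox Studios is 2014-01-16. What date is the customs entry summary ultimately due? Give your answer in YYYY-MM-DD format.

The sixth month after 2014-01-16 is July 2014, whose last day is 2014-07-31.
Because 2014-07-31 is a listed holiday, the deadline becomes 2014-07-30 (Wednesday).
Final deadline: 2014-07-30.

2014-07-30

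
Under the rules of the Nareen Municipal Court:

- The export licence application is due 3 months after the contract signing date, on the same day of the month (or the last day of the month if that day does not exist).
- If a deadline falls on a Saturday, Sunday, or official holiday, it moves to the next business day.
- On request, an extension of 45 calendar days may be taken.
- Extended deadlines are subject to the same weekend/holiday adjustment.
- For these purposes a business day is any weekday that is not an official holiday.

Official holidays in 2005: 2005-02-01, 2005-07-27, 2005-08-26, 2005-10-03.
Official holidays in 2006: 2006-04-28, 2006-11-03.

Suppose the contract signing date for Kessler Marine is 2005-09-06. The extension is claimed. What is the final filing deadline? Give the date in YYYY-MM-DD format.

Moving 3 months forward from 2005-09-06 on the corresponding day gives 2005-12-06.
2005-12-06 (Tuesday) is already a business day.
Applying the 45-calendar-day extension: 2005-12-06 + 45 days = 2006-01-20.
2006-01-20 is a Friday and not a listed holiday, so it stands.
So the filing is due 2006-01-20.

2006-01-20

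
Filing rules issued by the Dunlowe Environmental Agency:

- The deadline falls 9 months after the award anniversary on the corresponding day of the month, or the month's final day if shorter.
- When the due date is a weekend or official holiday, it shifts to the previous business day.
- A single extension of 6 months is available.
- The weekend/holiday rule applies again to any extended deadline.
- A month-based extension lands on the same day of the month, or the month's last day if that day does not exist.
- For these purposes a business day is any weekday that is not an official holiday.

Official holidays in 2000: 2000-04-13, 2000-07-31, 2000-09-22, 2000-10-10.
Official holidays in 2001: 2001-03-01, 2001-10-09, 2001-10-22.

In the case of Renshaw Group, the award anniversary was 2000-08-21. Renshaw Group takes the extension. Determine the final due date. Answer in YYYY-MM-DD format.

2001-11-21

Moving 9 months forward from 2000-08-21 on the corresponding day gives 2001-05-21.
2001-05-21 is a Monday and not a listed holiday, so it stands.
Add 6 months to 2001-05-21: 2001-11-21.
Since 2001-11-21 is a Wednesday and not a holiday, the date is unchanged.
Final deadline: 2001-11-21.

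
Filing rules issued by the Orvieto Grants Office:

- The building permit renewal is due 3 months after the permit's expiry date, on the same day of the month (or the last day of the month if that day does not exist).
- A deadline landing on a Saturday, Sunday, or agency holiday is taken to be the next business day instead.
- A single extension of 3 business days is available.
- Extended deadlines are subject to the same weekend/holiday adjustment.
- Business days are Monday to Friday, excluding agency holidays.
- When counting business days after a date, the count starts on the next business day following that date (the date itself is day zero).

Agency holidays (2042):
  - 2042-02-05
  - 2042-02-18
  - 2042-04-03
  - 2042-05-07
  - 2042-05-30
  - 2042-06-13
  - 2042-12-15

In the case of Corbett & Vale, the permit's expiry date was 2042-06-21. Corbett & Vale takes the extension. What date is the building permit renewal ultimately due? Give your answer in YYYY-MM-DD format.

2042-09-25

3 months after 2042-06-21, on the same day of the month, is 2042-09-21.
2042-09-21 is a Sunday; the next business day is 2042-09-22 (Monday).
The 3-business-day extension runs from 2042-09-22 to 2042-09-25.
2042-09-25 (Thursday) is already a business day.
Final deadline: 2042-09-25.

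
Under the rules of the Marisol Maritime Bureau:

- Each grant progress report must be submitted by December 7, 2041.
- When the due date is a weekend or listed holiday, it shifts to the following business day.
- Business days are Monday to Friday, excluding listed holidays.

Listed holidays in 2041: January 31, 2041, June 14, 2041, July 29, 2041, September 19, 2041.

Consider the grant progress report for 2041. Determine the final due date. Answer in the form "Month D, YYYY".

Start from the fixed due date, December 7, 2041.
December 7, 2041 is a Saturday, so it moves to the next business day, December 9, 2041 (Monday).
Final deadline: December 9, 2041.

December 9, 2041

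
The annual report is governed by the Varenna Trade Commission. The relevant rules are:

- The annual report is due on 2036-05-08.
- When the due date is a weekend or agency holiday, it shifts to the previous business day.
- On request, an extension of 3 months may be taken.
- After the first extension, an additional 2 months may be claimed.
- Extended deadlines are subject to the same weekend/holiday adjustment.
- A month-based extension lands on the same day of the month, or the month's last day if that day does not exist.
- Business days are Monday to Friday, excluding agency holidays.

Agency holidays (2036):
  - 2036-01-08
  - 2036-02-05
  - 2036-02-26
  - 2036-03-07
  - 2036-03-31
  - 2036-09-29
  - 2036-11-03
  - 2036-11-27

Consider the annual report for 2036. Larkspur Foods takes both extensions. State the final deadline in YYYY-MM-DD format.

The stated deadline is 2036-05-08.
2036-05-08 falls on a Thursday, which is a business day, so no adjustment is needed.
Add 3 months to 2036-05-08: 2036-08-08.
2036-08-08 is a Friday and not a listed holiday, so it stands.
The 2 months extension carries 2036-08-08 to 2036-10-08.
Since 2036-10-08 is a Wednesday and not a holiday, the date is unchanged.
Final deadline: 2036-10-08.

2036-10-08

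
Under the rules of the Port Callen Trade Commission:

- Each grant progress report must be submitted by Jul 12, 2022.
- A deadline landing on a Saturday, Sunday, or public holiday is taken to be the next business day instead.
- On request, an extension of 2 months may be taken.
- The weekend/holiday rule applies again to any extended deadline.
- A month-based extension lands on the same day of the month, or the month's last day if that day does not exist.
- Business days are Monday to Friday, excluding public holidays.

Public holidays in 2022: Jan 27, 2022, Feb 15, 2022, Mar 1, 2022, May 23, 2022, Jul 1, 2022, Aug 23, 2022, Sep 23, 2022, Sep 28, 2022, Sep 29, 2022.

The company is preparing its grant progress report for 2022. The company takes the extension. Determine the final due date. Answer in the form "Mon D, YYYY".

Sep 12, 2022

Start from the fixed due date, Jul 12, 2022.
Jul 12, 2022 falls on a Tuesday, which is a business day, so no adjustment is needed.
Add 2 months to Jul 12, 2022: Sep 12, 2022.
Sep 12, 2022 is a Monday and not a listed holiday, so it stands.
Final deadline: Sep 12, 2022.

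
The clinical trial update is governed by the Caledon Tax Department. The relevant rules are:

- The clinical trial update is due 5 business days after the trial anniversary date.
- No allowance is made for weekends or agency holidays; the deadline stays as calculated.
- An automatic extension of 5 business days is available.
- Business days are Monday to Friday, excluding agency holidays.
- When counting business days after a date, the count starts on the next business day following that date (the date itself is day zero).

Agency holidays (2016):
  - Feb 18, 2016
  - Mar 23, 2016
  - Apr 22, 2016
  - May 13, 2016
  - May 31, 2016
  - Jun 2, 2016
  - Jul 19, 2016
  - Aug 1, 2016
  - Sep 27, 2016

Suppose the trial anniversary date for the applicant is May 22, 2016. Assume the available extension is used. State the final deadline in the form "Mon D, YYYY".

Starting the day after May 22, 2016 and counting 5 business days lands on May 27, 2016.
May 27, 2016 falls on a Friday. The rules make no weekend/holiday allowance, so it remains May 27, 2016.
The 5-business-day extension runs from May 27, 2016 to Jun 7, 2016.
No adjustment is made for weekends or holidays, so Jun 7, 2016 stands.
Final deadline: Jun 7, 2016.

Jun 7, 2016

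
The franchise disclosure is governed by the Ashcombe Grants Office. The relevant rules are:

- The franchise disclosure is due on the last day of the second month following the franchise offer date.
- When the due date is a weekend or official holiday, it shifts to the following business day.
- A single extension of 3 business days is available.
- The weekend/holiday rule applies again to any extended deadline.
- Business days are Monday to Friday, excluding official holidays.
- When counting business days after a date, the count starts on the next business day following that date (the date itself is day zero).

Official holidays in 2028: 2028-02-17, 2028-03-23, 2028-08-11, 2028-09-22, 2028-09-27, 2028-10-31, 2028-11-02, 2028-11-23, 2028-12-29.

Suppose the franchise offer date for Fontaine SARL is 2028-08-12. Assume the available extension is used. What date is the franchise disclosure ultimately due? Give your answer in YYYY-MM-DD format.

2 months after 2028-08-12 falls in October 2028; the last day of that month is 2028-10-31.
2028-10-31 is a listed holiday, so it moves to the next business day, 2028-11-01 (Wednesday).
Counting 3 further business days from 2028-11-01 reaches 2028-11-07.
2028-11-07 falls on a Tuesday, which is a business day, so no adjustment is needed.
So the filing is due 2028-11-07.

2028-11-07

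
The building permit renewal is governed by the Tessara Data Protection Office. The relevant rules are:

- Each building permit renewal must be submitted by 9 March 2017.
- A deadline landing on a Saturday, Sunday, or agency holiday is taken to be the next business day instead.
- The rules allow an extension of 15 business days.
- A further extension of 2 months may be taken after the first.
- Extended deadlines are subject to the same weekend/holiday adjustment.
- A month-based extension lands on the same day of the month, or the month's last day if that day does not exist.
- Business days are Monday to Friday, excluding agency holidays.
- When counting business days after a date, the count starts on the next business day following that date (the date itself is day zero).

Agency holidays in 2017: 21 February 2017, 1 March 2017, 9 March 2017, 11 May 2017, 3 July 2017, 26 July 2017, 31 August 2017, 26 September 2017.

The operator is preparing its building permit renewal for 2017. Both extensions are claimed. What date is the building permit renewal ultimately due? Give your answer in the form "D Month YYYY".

31 May 2017

Start from the fixed due date, 9 March 2017.
9 March 2017 is a listed holiday, so it moves to the next business day, 10 March 2017 (Friday).
Applying the 15-business-day extension: 15 business days after 10 March 2017 is 31 March 2017.
31 March 2017 is a Friday and not a listed holiday, so it stands.
Applying the 2 months extension: 2 months after 31 March 2017 is 31 May 2017.
Since 31 May 2017 is a Wednesday and not a holiday, the date is unchanged.
So the filing is due 31 May 2017.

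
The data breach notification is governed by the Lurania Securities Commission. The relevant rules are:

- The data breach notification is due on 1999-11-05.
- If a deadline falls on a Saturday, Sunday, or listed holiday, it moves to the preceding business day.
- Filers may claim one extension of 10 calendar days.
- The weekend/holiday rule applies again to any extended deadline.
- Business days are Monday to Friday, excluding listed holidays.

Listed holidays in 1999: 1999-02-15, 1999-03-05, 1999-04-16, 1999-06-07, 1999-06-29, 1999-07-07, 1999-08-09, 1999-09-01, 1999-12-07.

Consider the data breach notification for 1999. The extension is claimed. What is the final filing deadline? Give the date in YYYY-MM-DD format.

1999-11-15

The statutory due date is 1999-11-05.
Since 1999-11-05 is a Friday and not a holiday, the date is unchanged.
With the 10-day extension, 1999-11-05 becomes 1999-11-15.
Since 1999-11-15 is a Monday and not a holiday, the date is unchanged.
The final due date is 1999-11-15.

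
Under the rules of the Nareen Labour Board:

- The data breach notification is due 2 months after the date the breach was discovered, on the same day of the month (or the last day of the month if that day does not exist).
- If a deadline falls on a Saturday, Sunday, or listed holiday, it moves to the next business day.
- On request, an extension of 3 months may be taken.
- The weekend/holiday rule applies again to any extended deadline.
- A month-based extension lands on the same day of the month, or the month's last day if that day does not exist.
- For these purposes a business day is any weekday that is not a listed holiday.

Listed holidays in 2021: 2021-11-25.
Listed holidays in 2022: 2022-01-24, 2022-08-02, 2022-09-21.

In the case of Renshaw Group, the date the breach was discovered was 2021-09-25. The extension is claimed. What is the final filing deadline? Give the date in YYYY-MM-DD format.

2022-02-28

2 months after 2021-09-25, on the same day of the month, is 2021-11-25.
2021-11-25 is a listed holiday; the next business day is 2021-11-26 (Friday).
The 3 months extension carries 2021-11-26 to 2022-02-26.
2022-02-26 is a Saturday, so it moves to the next business day, 2022-02-28 (Monday).
Deadline: 2022-02-28.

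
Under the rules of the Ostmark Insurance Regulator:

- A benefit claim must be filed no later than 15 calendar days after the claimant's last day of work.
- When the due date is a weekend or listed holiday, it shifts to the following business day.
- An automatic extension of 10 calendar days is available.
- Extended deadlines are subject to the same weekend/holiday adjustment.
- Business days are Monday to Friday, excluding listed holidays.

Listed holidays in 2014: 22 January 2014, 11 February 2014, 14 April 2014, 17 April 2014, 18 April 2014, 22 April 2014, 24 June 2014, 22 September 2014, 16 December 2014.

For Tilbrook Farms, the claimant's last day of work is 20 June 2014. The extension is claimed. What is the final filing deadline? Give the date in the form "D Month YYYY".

17 July 2014

From 20 June 2014, 15 calendar days later is 5 July 2014.
5 July 2014 is a Saturday; the next business day is 7 July 2014 (Monday).
Add the 10 calendar-day extension to 7 July 2014: 17 July 2014.
Since 17 July 2014 is a Thursday and not a holiday, the date is unchanged.
So the filing is due 17 July 2014.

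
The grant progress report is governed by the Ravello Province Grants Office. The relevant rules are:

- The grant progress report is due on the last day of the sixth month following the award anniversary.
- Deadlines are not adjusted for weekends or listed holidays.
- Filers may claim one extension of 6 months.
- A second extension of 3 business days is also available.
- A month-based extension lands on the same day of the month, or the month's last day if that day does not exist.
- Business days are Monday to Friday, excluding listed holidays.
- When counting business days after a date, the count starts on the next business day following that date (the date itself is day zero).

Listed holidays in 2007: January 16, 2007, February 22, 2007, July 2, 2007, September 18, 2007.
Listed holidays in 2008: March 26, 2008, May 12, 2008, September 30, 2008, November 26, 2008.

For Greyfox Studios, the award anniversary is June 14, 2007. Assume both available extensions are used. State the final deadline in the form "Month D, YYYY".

July 3, 2008

6 months after June 14, 2007 is December 2007; that month ends on December 31, 2007.
December 31, 2007 is a Monday; no weekend or holiday adjustment applies.
The 6 months extension carries December 31, 2007 to June 30, 2008 (day 31 does not exist in June, so the month's last day is used).
June 30, 2008 is a Monday; no weekend or holiday adjustment applies.
The 3-business-day extension runs from June 30, 2008 to July 3, 2008.
July 3, 2008 falls on a Thursday. The rules make no weekend/holiday allowance, so it remains July 3, 2008.
So the filing is due July 3, 2008.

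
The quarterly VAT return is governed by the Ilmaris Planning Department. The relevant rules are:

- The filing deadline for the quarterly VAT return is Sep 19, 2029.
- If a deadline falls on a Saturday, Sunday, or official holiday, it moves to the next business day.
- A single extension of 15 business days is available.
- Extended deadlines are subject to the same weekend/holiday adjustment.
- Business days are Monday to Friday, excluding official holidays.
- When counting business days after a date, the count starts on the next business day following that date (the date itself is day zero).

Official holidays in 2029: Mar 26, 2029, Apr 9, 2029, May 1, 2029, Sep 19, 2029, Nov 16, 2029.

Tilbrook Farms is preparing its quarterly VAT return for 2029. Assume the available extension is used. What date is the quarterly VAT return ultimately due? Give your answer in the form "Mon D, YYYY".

Oct 11, 2029

The stated deadline is Sep 19, 2029.
Sep 19, 2029 falls on a listed holiday. Rolling to the next business day gives Sep 20, 2029, a Thursday.
Applying the 15-business-day extension: 15 business days after Sep 20, 2029 is Oct 11, 2029.
Since Oct 11, 2029 is a Thursday and not a holiday, the date is unchanged.
The final due date is Oct 11, 2029.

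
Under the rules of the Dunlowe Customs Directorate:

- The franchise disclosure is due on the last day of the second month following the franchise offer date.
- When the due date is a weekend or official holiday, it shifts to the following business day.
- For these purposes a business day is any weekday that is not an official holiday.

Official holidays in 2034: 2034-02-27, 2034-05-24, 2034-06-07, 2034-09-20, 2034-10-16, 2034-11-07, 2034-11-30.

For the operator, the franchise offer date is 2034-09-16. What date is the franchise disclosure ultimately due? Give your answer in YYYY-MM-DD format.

2034-12-01

The second month after 2034-09-16 is November 2034, whose last day is 2034-11-30.
2034-11-30 is a listed holiday; the next business day is 2034-12-01 (Friday).
Deadline: 2034-12-01.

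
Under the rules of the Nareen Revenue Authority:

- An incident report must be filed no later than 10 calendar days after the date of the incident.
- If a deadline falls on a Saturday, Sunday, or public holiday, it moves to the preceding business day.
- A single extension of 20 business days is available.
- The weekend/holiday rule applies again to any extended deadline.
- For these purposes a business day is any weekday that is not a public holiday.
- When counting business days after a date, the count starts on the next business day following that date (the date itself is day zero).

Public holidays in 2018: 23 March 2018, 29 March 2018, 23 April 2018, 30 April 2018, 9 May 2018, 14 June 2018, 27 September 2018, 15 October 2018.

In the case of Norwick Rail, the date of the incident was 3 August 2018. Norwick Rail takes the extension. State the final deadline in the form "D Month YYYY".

Trigger date 3 August 2018 + 10 calendar days = 13 August 2018.
13 August 2018 (Monday) is already a business day.
The 20-business-day extension runs from 13 August 2018 to 10 September 2018.
10 September 2018 (Monday) is already a business day.
Final deadline: 10 September 2018.

10 September 2018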